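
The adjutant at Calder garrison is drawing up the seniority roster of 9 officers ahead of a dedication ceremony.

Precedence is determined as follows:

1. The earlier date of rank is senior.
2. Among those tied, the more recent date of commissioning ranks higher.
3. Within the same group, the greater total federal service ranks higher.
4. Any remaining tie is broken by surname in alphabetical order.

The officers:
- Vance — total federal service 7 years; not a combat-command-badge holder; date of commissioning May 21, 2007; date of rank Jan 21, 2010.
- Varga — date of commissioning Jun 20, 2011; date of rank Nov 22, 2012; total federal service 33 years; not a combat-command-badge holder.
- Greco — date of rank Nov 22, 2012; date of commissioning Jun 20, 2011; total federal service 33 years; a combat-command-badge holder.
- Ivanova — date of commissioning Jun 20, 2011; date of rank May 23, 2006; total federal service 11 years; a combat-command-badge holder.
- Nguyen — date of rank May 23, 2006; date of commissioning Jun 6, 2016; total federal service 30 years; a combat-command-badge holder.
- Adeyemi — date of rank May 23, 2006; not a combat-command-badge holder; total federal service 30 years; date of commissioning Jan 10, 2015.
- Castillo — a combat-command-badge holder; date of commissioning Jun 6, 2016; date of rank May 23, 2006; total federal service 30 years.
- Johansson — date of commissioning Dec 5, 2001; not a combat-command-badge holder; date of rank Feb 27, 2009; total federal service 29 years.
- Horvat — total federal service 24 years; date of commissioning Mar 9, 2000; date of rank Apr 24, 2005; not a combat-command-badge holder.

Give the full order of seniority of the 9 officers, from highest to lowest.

Horvat, Castillo, Nguyen, Adeyemi, Ivanova, Johansson, Vance, Greco, Varga

By date of rank (earlier first): Horvat (Apr 24, 2005); then Castillo, Nguyen, Adeyemi and Ivanova (each May 23, 2006); then Johansson (Feb 27, 2009); then Vance (Jan 21, 2010); then Greco and Varga (both Nov 22, 2012).
Among Castillo, Nguyen, Adeyemi and Ivanova, by date of commissioning (later first): Castillo and Nguyen (Jun 6, 2016) before Adeyemi (Jan 10, 2015) before Ivanova (Jun 20, 2011).
Castillo and Nguyen both have total federal service 30 years, so the next rule applies.
Among Castillo and Nguyen, alphabetically by surname: Castillo before Nguyen.
Greco and Varga both have date of commissioning Jun 20, 2011, so the next rule applies.
Greco and Varga both have total federal service 33 years, so the next rule applies.
Among Greco and Varga, alphabetically by surname: Greco before Varga.
Full order: Horvat, Castillo, Nguyen, Adeyemi, Ivanova, Johansson, Vance, Greco, Varga.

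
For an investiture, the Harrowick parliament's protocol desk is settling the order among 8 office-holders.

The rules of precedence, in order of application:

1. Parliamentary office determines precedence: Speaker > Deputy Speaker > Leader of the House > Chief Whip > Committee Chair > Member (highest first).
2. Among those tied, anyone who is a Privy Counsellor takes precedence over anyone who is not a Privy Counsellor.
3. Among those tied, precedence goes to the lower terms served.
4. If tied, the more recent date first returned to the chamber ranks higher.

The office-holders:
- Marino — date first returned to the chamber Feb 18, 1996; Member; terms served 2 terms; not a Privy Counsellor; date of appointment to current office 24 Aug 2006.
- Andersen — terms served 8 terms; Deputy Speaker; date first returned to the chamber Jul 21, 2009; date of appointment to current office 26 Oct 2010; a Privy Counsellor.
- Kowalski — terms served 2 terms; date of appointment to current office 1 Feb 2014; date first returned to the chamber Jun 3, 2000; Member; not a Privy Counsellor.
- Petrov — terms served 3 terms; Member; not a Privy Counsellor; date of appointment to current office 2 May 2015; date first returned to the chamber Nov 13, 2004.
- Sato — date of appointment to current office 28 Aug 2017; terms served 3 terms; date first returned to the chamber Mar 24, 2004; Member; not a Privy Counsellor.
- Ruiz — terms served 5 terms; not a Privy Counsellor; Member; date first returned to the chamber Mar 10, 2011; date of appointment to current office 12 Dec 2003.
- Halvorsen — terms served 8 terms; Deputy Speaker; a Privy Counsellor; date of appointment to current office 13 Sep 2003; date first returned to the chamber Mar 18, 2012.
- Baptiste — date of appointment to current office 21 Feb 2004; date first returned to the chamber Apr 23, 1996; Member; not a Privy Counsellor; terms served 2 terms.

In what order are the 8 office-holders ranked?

By parliamentary office: Halvorsen and Andersen (Deputy Speaker); then Kowalski, Baptiste, Marino, Petrov, Sato and Ruiz (Member).
Halvorsen and Andersen are each a Privy Counsellor, so the next rule applies.
Halvorsen and Andersen both have terms served 8 terms, so the next rule applies.
Among Halvorsen and Andersen, by date first returned to the chamber (later first): Halvorsen (Mar 18, 2012) before Andersen (Jul 21, 2009).
Kowalski, Baptiste, Marino, Petrov, Sato and Ruiz are each not a Privy Counsellor, so the next rule applies.
Among Kowalski, Baptiste, Marino, Petrov, Sato and Ruiz, by terms served (lower first): Kowalski, Baptiste and Marino (2 terms) before Petrov and Sato (3 terms) before Ruiz (5 terms).
Among Kowalski, Baptiste and Marino, by date first returned to the chamber (later first): Kowalski (Jun 3, 2000) before Baptiste (Apr 23, 1996) before Marino (Feb 18, 1996).
Among Petrov and Sato, by date first returned to the chamber (later first): Petrov (Nov 13, 2004) before Sato (Mar 24, 2004).
Full order: Halvorsen, Andersen, Kowalski, Baptiste, Marino, Petrov, Sato, Ruiz.

Halvorsen, Andersen, Kowalski, Baptiste, Marino, Petrov, Sato, Ruiz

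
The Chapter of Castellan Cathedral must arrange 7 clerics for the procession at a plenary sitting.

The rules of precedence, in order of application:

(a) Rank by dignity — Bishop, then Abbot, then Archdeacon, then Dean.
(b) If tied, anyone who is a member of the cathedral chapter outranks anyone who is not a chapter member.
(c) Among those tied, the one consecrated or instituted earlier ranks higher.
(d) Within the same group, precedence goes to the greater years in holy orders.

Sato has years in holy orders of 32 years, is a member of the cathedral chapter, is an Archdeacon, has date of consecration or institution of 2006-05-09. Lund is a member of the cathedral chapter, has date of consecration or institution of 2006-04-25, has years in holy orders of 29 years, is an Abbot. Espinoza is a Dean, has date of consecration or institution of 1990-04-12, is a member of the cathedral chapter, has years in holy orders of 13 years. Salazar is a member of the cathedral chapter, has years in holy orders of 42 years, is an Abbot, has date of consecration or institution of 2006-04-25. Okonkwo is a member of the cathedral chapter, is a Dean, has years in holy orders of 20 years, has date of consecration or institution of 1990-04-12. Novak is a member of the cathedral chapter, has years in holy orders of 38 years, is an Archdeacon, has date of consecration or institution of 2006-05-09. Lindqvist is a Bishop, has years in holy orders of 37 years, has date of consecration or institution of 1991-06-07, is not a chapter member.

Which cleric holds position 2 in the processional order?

Salazar

By dignity: Lindqvist (Bishop); then Salazar and Lund (Abbot); then Novak and Sato (Archdeacon); then Okonkwo and Espinoza (Dean).
Salazar and Lund are each a member of the cathedral chapter, so the next rule applies.
Salazar and Lund both have date of consecration or institution 2006-04-25, so the next rule applies.
Among Salazar and Lund, by years in holy orders (higher first): Salazar (42 years) before Lund (29 years).
Novak and Sato are each a member of the cathedral chapter, so the next rule applies.
Novak and Sato both have date of consecration or institution 2006-05-09, so the next rule applies.
Among Novak and Sato, by years in holy orders (higher first): Novak (38 years) before Sato (32 years).
Okonkwo and Espinoza are each a member of the cathedral chapter, so the next rule applies.
Okonkwo and Espinoza both have date of consecration or institution 1990-04-12, so the next rule applies.
Among Okonkwo and Espinoza, by years in holy orders (higher first): Okonkwo (20 years) before Espinoza (13 years).
Order: Lindqvist, Salazar, Lund, Novak, Sato, Okonkwo, Espinoza.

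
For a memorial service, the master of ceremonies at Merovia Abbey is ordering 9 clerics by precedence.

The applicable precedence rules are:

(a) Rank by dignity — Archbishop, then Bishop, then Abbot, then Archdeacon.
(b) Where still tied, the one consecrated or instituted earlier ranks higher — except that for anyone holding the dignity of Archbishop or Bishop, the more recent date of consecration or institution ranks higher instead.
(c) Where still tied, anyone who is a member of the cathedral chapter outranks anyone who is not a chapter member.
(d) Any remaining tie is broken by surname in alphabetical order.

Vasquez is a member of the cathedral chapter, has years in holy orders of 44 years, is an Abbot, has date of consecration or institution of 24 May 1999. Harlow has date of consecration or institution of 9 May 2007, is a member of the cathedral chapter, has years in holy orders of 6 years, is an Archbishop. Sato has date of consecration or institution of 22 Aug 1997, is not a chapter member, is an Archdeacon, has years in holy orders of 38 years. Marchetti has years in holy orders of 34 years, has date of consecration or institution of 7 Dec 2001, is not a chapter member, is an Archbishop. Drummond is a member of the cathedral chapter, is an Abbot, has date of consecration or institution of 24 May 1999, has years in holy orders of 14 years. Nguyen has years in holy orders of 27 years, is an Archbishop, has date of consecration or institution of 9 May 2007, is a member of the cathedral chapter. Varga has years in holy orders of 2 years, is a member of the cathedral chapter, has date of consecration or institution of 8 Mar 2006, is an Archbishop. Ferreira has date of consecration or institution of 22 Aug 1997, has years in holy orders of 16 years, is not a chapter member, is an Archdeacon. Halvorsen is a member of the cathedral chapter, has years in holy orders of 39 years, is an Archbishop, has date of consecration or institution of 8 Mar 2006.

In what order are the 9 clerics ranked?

By dignity: Harlow, Nguyen, Halvorsen, Varga and Marchetti (Archbishop); then Drummond and Vasquez (Abbot); then Ferreira and Sato (Archdeacon).
Among Harlow, Nguyen, Halvorsen, Varga and Marchetti, by date of consecration or institution (later first) (reversed rule for this group): Harlow and Nguyen (9 May 2007) before Halvorsen and Varga (8 Mar 2006) before Marchetti (7 Dec 2001).
Harlow and Nguyen are each a member of the cathedral chapter, so the next rule applies.
Among Harlow and Nguyen, alphabetically by surname: Harlow before Nguyen.
Halvorsen and Varga are each a member of the cathedral chapter, so the next rule applies.
Among Halvorsen and Varga, alphabetically by surname: Halvorsen before Varga.
Drummond and Vasquez both have date of consecration or institution 24 May 1999, so the next rule applies.
Drummond and Vasquez are each a member of the cathedral chapter, so the next rule applies.
Among Drummond and Vasquez, alphabetically by surname: Drummond before Vasquez.
Ferreira and Sato both have date of consecration or institution 22 Aug 1997, so the next rule applies.
Ferreira and Sato are each not a chapter member, so the next rule applies.
Among Ferreira and Sato, alphabetically by surname: Ferreira before Sato.
Full order: Harlow, Nguyen, Halvorsen, Varga, Marchetti, Drummond, Vasquez, Ferreira, Sato.

Harlow, Nguyen, Halvorsen, Varga, Marchetti, Drummond, Vasquez, Ferreira, Sato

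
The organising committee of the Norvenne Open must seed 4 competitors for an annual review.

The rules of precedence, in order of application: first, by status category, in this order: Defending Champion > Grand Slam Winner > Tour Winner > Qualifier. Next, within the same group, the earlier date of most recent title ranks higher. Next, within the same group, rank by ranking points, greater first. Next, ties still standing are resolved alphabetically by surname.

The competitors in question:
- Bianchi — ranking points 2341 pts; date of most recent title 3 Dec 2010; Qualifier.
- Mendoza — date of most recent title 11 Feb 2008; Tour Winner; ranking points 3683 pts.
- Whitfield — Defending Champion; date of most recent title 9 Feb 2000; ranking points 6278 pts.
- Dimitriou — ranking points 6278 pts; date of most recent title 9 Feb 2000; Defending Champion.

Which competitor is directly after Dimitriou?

By status category: Dimitriou and Whitfield (Defending Champion); then Mendoza (Tour Winner); then Bianchi (Qualifier).
Dimitriou and Whitfield both have date of most recent title 9 Feb 2000, so the next rule applies.
Dimitriou and Whitfield both have ranking points 6278 pts, so the next rule applies.
Among Dimitriou and Whitfield, alphabetically by surname: Dimitriou before Whitfield.
Order: Dimitriou, Whitfield, Mendoza, Bianchi.

Whitfield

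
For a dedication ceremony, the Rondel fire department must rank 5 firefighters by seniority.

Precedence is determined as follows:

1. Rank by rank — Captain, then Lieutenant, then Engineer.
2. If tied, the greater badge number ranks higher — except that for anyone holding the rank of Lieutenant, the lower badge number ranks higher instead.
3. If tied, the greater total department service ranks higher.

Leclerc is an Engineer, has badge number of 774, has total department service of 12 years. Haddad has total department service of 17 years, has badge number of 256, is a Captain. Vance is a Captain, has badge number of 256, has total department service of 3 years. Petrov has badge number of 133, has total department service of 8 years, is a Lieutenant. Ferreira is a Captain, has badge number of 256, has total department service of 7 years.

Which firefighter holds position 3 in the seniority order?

By rank: Haddad, Ferreira and Vance (Captain); then Petrov (Lieutenant); then Leclerc (Engineer).
Haddad, Ferreira and Vance all have badge number 256, so the next rule applies.
Among Haddad, Ferreira and Vance, by total department service (higher first): Haddad (17 years) before Ferreira (7 years) before Vance (3 years).
Order: Haddad, Ferreira, Vance, Petrov, Leclerc.

Vance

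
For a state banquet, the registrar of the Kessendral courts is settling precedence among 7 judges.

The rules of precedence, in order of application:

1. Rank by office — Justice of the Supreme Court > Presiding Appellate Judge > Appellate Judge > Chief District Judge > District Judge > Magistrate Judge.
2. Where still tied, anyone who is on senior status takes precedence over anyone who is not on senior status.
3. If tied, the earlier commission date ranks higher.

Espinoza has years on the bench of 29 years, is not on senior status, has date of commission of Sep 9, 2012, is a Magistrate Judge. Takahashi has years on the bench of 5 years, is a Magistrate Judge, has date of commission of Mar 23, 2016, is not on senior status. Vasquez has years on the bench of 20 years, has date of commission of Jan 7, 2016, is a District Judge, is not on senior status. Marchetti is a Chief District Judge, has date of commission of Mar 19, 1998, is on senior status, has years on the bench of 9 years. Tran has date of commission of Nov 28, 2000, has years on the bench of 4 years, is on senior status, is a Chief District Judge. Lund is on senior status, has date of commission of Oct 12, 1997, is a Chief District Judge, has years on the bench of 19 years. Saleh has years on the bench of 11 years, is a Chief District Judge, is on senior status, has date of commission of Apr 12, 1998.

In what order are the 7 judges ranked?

By office: Lund, Marchetti, Saleh and Tran (Chief District Judge); then Vasquez (District Judge); then Espinoza and Takahashi (Magistrate Judge).
Lund, Marchetti, Saleh and Tran are each on senior status, so the next rule applies.
Among Lund, Marchetti, Saleh and Tran, by date of commission (earlier first): Lund (Oct 12, 1997) before Marchetti (Mar 19, 1998) before Saleh (Apr 12, 1998) before Tran (Nov 28, 2000).
Espinoza and Takahashi are each not on senior status, so the next rule applies.
Among Espinoza and Takahashi, by date of commission (earlier first): Espinoza (Sep 9, 2012) before Takahashi (Mar 23, 2016).
Full order: Lund, Marchetti, Saleh, Tran, Vasquez, Espinoza, Takahashi.

Lund, Marchetti, Saleh, Tran, Vasquez, Espinoza, Takahashi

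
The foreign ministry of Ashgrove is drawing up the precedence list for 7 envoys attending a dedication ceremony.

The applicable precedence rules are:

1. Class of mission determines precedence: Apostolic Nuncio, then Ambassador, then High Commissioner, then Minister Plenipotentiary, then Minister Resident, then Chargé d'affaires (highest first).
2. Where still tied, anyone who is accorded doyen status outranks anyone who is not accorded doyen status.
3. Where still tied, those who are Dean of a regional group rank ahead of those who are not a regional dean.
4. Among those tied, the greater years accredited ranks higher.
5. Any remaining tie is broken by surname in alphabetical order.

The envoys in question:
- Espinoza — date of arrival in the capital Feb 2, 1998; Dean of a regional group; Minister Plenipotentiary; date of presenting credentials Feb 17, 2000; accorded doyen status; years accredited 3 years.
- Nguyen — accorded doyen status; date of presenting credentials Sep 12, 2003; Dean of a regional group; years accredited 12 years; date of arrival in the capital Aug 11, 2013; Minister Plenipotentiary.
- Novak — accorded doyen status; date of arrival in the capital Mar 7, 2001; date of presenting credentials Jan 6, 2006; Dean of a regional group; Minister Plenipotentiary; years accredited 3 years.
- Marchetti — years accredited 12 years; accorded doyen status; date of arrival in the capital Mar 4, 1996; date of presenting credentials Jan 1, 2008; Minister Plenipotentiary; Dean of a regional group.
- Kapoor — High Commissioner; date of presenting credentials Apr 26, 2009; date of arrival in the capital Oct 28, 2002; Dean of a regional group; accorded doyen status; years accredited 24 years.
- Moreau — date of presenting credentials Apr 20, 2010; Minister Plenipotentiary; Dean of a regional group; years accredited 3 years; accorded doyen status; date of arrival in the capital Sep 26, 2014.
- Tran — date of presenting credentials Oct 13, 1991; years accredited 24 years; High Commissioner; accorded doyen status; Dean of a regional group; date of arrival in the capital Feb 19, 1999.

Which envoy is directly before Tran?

By class of mission: Kapoor and Tran (High Commissioner); then Marchetti, Nguyen, Espinoza, Moreau and Novak (Minister Plenipotentiary).
Kapoor and Tran are each accorded doyen status, so the next rule applies.
Kapoor and Tran are each Dean of a regional group, so the next rule applies.
Kapoor and Tran both have years accredited 24 years, so the next rule applies.
Among Kapoor and Tran, alphabetically by surname: Kapoor before Tran.
Marchetti, Nguyen, Espinoza, Moreau and Novak are each accorded doyen status, so the next rule applies.
Marchetti, Nguyen, Espinoza, Moreau and Novak are each Dean of a regional group, so the next rule applies.
Among Marchetti, Nguyen, Espinoza, Moreau and Novak, by years accredited (higher first): Marchetti and Nguyen (12 years) before Espinoza, Moreau and Novak (3 years).
Among Marchetti and Nguyen, alphabetically by surname: Marchetti before Nguyen.
Among Espinoza, Moreau and Novak, alphabetically by surname: Espinoza before Moreau before Novak.
Order: Kapoor, Tran, Marchetti, Nguyen, Espinoza, Moreau, Novak.

Kapoor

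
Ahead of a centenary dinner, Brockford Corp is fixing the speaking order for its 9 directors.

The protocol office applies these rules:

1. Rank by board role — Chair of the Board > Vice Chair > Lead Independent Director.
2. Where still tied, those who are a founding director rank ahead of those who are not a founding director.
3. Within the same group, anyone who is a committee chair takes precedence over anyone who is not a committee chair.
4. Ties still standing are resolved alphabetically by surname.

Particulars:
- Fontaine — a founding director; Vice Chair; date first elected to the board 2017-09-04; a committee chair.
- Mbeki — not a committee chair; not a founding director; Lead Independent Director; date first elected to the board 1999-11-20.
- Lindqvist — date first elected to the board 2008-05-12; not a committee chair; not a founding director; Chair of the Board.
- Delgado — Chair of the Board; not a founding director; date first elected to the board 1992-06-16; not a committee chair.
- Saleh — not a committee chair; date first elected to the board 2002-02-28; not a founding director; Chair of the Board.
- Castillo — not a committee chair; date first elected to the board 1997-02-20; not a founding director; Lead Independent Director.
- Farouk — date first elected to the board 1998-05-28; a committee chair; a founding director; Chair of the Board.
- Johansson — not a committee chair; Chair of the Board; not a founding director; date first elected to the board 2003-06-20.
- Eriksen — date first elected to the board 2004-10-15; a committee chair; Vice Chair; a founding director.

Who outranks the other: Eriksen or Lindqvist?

By board role: Farouk, Delgado, Johansson, Lindqvist and Saleh (Chair of the Board); then Eriksen and Fontaine (Vice Chair); then Castillo and Mbeki (Lead Independent Director).
Among Farouk, Delgado, Johansson, Lindqvist and Saleh, a founding director before not a founding director: Farouk (a founding director) before Delgado, Johansson, Lindqvist and Saleh (not a founding director).
Delgado, Johansson, Lindqvist and Saleh are each not a committee chair, so the next rule applies.
Among Delgado, Johansson, Lindqvist and Saleh, alphabetically by surname: Delgado before Johansson before Lindqvist before Saleh.
Eriksen and Fontaine are each a founding director, so the next rule applies.
Eriksen and Fontaine are each a committee chair, so the next rule applies.
Among Eriksen and Fontaine, alphabetically by surname: Eriksen before Fontaine.
Castillo and Mbeki are each not a founding director, so the next rule applies.
Castillo and Mbeki are each not a committee chair, so the next rule applies.
Among Castillo and Mbeki, alphabetically by surname: Castillo before Mbeki.
So Lindqvist takes precedence.

Lindqvist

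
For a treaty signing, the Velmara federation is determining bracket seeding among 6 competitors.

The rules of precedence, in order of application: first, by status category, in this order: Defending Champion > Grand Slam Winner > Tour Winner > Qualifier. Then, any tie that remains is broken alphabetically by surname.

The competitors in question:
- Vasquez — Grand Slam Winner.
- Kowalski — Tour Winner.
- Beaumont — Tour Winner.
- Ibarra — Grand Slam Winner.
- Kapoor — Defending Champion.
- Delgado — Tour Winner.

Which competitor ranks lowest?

By status category: Kapoor (Defending Champion); then Ibarra and Vasquez (Grand Slam Winner); then Beaumont, Delgado and Kowalski (Tour Winner).
Among Ibarra and Vasquez, alphabetically by surname: Ibarra before Vasquez.
Among Beaumont, Delgado and Kowalski, alphabetically by surname: Beaumont before Delgado before Kowalski.
Order: Kapoor, Ibarra, Vasquez, Beaumont, Delgado, Kowalski.

Kowalski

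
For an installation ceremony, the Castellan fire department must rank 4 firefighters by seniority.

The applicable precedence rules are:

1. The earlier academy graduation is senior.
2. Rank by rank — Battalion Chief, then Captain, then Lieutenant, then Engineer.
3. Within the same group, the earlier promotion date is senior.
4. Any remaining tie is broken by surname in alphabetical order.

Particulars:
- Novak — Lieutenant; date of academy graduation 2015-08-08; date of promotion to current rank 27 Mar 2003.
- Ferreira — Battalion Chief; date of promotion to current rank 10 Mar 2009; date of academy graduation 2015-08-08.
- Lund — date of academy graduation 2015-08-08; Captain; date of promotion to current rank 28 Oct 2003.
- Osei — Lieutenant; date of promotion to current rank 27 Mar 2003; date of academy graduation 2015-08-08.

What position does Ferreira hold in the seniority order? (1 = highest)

1

By date of academy graduation (earlier first): Ferreira, Lund, Novak and Osei (each 2015-08-08).
Among Ferreira, Lund, Novak and Osei, by rank: Ferreira (Battalion Chief) before Lund (Captain) before Novak and Osei (Lieutenant).
Novak and Osei both have date of promotion to current rank 27 Mar 2003, so the next rule applies.
Among Novak and Osei, alphabetically by surname: Novak before Osei.
Order: Ferreira, Lund, Novak, Osei. So position 1.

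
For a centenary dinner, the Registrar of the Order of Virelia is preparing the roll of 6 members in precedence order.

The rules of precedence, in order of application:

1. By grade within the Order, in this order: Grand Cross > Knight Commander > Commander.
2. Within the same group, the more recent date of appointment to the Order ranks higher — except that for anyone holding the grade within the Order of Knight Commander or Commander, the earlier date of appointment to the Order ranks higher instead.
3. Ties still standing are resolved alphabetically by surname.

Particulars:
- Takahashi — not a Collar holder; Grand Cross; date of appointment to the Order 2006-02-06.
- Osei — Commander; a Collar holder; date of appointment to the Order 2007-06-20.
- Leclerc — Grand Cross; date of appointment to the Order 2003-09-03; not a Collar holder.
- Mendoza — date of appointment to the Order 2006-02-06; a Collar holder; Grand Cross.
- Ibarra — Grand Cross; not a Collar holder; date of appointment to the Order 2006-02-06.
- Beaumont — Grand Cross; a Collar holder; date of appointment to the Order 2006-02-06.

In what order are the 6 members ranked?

By grade within the Order: Beaumont, Ibarra, Mendoza, Takahashi and Leclerc (Grand Cross); then Osei (Commander).
Among Beaumont, Ibarra, Mendoza, Takahashi and Leclerc, by date of appointment to the Order (later first): Beaumont, Ibarra, Mendoza and Takahashi (2006-02-06) before Leclerc (2003-09-03).
Among Beaumont, Ibarra, Mendoza and Takahashi, alphabetically by surname: Beaumont before Ibarra before Mendoza before Takahashi.
Full order: Beaumont, Ibarra, Mendoza, Takahashi, Leclerc, Osei.

Beaumont, Ibarra, Mendoza, Takahashi, Leclerc, Osei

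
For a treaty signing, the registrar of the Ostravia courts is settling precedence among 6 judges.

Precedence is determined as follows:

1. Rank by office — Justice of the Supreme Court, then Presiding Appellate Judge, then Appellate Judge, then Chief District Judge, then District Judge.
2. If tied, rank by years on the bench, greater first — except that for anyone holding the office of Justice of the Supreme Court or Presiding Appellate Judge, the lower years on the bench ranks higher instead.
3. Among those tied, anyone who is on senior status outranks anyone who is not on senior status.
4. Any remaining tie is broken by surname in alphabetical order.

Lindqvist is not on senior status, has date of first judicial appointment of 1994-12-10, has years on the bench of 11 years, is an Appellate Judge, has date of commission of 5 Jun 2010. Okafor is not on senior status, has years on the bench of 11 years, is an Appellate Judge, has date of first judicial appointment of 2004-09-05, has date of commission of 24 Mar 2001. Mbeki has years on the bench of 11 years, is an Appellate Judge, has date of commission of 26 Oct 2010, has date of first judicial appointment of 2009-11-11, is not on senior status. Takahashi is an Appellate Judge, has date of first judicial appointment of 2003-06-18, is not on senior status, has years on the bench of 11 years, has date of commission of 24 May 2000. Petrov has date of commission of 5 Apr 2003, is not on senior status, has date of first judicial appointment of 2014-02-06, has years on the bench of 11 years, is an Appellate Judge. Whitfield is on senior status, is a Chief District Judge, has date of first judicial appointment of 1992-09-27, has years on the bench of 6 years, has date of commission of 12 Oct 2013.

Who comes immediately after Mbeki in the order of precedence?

Okafor

By office: Lindqvist, Mbeki, Okafor, Petrov and Takahashi (Appellate Judge); then Whitfield (Chief District Judge).
Lindqvist, Mbeki, Okafor, Petrov and Takahashi all have years on the bench 11 years, so the next rule applies.
Lindqvist, Mbeki, Okafor, Petrov and Takahashi are each not on senior status, so the next rule applies.
Among Lindqvist, Mbeki, Okafor, Petrov and Takahashi, alphabetically by surname: Lindqvist before Mbeki before Okafor before Petrov before Takahashi.
Order: Lindqvist, Mbeki, Okafor, Petrov, Takahashi, Whitfield.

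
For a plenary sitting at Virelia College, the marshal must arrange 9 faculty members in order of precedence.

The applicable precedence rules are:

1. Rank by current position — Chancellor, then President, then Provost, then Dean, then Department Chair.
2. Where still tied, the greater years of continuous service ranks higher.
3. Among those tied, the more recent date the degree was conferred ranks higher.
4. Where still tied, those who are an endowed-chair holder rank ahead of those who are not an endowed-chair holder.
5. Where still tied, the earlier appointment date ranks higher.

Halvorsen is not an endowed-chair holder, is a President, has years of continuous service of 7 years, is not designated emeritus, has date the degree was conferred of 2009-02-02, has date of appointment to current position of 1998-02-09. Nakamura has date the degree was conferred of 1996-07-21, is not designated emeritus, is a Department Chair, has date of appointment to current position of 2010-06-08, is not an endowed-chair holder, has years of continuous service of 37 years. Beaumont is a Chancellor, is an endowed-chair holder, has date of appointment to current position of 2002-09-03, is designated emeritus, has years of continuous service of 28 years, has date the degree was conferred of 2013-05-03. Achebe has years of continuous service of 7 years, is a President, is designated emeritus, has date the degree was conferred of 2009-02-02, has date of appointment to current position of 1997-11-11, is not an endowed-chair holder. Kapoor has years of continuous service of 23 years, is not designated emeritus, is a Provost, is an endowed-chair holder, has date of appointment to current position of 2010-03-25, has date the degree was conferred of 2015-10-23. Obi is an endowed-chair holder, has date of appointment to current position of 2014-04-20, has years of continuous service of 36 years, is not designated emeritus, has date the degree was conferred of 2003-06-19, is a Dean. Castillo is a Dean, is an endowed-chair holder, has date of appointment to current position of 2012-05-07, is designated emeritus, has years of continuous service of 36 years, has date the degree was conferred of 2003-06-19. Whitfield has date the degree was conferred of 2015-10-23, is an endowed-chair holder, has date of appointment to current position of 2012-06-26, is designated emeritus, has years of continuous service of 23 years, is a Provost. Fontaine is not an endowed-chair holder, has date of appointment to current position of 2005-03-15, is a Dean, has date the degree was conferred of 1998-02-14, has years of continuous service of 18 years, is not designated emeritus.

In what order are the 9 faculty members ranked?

By current position: Beaumont (Chancellor); then Achebe and Halvorsen (President); then Kapoor and Whitfield (Provost); then Castillo, Obi and Fontaine (Dean); then Nakamura (Department Chair).
Achebe and Halvorsen both have years of continuous service 7 years, so the next rule applies.
Achebe and Halvorsen both have date the degree was conferred 2009-02-02, so the next rule applies.
Achebe and Halvorsen are each not an endowed-chair holder, so the next rule applies.
Among Achebe and Halvorsen, by date of appointment to current position (earlier first): Achebe (1997-11-11) before Halvorsen (1998-02-09).
Kapoor and Whitfield both have years of continuous service 23 years, so the next rule applies.
Kapoor and Whitfield both have date the degree was conferred 2015-10-23, so the next rule applies.
Kapoor and Whitfield are each an endowed-chair holder, so the next rule applies.
Among Kapoor and Whitfield, by date of appointment to current position (earlier first): Kapoor (2010-03-25) before Whitfield (2012-06-26).
Among Castillo, Obi and Fontaine, by years of continuous service (higher first): Castillo and Obi (36 years) before Fontaine (18 years).
Castillo and Obi both have date the degree was conferred 2003-06-19, so the next rule applies.
Castillo and Obi are each an endowed-chair holder, so the next rule applies.
Among Castillo and Obi, by date of appointment to current position (earlier first): Castillo (2012-05-07) before Obi (2014-04-20).
Full order: Beaumont, Achebe, Halvorsen, Kapoor, Whitfield, Castillo, Obi, Fontaine, Nakamura.

Beaumont, Achebe, Halvorsen, Kapoor, Whitfield, Castillo, Obi, Fontaine, Nakamura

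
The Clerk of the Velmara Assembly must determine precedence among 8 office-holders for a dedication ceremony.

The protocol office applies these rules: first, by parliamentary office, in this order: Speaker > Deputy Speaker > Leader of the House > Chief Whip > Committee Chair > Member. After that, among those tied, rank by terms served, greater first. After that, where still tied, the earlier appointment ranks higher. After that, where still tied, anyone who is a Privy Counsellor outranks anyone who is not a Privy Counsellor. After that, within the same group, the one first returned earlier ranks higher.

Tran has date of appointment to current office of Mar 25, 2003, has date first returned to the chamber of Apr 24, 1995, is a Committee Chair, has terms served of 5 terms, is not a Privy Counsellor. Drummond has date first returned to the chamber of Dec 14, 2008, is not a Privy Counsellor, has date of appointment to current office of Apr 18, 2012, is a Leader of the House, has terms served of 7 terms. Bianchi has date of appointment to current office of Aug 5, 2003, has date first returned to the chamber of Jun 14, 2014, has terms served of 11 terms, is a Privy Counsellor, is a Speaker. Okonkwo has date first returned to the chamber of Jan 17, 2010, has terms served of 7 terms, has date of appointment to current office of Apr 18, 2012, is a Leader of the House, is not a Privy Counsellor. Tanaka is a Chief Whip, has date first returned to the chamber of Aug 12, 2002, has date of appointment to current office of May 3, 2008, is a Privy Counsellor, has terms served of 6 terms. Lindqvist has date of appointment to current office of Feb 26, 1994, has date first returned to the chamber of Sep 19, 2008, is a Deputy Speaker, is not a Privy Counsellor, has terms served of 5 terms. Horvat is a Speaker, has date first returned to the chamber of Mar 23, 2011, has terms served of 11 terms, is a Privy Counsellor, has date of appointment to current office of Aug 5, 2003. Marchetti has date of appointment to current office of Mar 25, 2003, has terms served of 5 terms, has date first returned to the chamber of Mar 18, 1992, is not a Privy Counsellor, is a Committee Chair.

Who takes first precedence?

By parliamentary office: Horvat and Bianchi (Speaker); then Lindqvist (Deputy Speaker); then Drummond and Okonkwo (Leader of the House); then Tanaka (Chief Whip); then Marchetti and Tran (Committee Chair).
Horvat and Bianchi both have terms served 11 terms, so the next rule applies.
Horvat and Bianchi both have date of appointment to current office Aug 5, 2003, so the next rule applies.
Horvat and Bianchi are each a Privy Counsellor, so the next rule applies.
Among Horvat and Bianchi, by date first returned to the chamber (earlier first): Horvat (Mar 23, 2011) before Bianchi (Jun 14, 2014).
Drummond and Okonkwo both have terms served 7 terms, so the next rule applies.
Drummond and Okonkwo both have date of appointment to current office Apr 18, 2012, so the next rule applies.
Drummond and Okonkwo are each not a Privy Counsellor, so the next rule applies.
Among Drummond and Okonkwo, by date first returned to the chamber (earlier first): Drummond (Dec 14, 2008) before Okonkwo (Jan 17, 2010).
Marchetti and Tran both have terms served 5 terms, so the next rule applies.
Marchetti and Tran both have date of appointment to current office Mar 25, 2003, so the next rule applies.
Marchetti and Tran are each not a Privy Counsellor, so the next rule applies.
Among Marchetti and Tran, by date first returned to the chamber (earlier first): Marchetti (Mar 18, 1992) before Tran (Apr 24, 1995).
Order: Horvat, Bianchi, Lindqvist, Drummond, Okonkwo, Tanaka, Marchetti, Tran.

Horvat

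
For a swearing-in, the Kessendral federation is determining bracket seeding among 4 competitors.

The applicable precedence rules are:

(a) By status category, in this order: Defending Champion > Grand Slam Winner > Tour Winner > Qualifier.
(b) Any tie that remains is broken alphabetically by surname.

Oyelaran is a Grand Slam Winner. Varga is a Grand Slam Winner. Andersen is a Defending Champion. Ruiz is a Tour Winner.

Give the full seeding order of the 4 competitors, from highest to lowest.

By status category: Andersen (Defending Champion); then Oyelaran and Varga (Grand Slam Winner); then Ruiz (Tour Winner).
Among Oyelaran and Varga, alphabetically by surname: Oyelaran before Varga.
Full order: Andersen, Oyelaran, Varga, Ruiz.

Andersen, Oyelaran, Varga, Ruiz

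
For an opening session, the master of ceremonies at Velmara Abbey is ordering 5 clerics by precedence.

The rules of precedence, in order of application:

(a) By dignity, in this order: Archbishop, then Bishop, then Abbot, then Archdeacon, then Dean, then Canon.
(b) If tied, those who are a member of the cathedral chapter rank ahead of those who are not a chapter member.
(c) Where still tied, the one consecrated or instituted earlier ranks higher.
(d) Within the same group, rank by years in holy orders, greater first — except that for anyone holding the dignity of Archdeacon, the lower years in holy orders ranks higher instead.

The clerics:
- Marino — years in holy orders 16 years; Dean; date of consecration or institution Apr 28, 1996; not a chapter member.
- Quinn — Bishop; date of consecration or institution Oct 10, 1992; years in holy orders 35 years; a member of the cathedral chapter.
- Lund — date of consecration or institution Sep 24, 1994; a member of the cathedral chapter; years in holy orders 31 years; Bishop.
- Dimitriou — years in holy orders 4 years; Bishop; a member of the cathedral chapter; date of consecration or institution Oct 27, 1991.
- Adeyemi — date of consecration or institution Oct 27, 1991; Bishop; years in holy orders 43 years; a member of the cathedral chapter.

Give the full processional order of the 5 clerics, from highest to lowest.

By dignity: Adeyemi, Dimitriou, Quinn and Lund (Bishop); then Marino (Dean).
Adeyemi, Dimitriou, Quinn and Lund are each a member of the cathedral chapter, so the next rule applies.
Among Adeyemi, Dimitriou, Quinn and Lund, by date of consecration or institution (earlier first): Adeyemi and Dimitriou (Oct 27, 1991) before Quinn (Oct 10, 1992) before Lund (Sep 24, 1994).
Among Adeyemi and Dimitriou, by years in holy orders (higher first): Adeyemi (43 years) before Dimitriou (4 years).
Full order: Adeyemi, Dimitriou, Quinn, Lund, Marino.

Adeyemi, Dimitriou, Quinn, Lund, Marino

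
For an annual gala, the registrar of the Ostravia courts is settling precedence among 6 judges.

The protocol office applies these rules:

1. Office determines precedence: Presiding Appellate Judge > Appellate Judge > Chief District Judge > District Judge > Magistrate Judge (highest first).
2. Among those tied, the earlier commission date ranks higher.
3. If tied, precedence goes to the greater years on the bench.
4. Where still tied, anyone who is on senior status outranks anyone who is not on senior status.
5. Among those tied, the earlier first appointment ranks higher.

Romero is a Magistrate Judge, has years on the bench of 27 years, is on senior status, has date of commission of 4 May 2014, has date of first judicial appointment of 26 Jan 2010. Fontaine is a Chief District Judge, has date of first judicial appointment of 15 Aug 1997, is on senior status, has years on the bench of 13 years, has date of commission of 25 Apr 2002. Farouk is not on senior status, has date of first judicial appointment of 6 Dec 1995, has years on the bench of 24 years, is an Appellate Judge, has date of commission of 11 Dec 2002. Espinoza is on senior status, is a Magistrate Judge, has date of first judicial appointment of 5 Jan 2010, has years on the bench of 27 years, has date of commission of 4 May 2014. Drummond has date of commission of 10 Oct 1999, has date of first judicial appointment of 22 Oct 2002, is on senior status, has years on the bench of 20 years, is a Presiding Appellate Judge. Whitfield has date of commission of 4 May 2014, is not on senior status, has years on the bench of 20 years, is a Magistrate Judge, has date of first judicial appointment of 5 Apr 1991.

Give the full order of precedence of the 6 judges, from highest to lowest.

By office: Drummond (Presiding Appellate Judge); then Farouk (Appellate Judge); then Fontaine (Chief District Judge); then Espinoza, Romero and Whitfield (Magistrate Judge).
Espinoza, Romero and Whitfield all have date of commission 4 May 2014, so the next rule applies.
Among Espinoza, Romero and Whitfield, by years on the bench (higher first): Espinoza and Romero (27 years) before Whitfield (20 years).
Espinoza and Romero are each on senior status, so the next rule applies.
Among Espinoza and Romero, by date of first judicial appointment (earlier first): Espinoza (5 Jan 2010) before Romero (26 Jan 2010).
Full order: Drummond, Farouk, Fontaine, Espinoza, Romero, Whitfield.

Drummond, Farouk, Fontaine, Espinoza, Romero, Whitfield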